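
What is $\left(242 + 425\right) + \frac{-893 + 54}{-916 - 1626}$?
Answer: $\frac{1696353}{2542} \approx 667.33$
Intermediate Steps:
$\left(242 + 425\right) + \frac{-893 + 54}{-916 - 1626} = 667 - \frac{839}{-2542} = 667 - - \frac{839}{2542} = 667 + \frac{839}{2542} = \frac{1696353}{2542}$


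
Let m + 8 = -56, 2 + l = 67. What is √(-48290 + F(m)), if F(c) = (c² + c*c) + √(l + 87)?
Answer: √(-40098 + 2*√38) ≈ 200.21*I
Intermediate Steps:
l = 65 (l = -2 + 67 = 65)
m = -64 (m = -8 - 56 = -64)
F(c) = 2*√38 + 2*c² (F(c) = (c² + c*c) + √(65 + 87) = (c² + c²) + √152 = 2*c² + 2*√38 = 2*√38 + 2*c²)
√(-48290 + F(m)) = √(-48290 + (2*√38 + 2*(-64)²)) = √(-48290 + (2*√38 + 2*4096)) = √(-48290 + (2*√38 + 8192)) = √(-48290 + (8192 + 2*√38)) = √(-40098 + 2*√38)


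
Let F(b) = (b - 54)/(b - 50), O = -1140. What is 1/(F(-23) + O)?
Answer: -73/83143 ≈ -0.00087801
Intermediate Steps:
F(b) = (-54 + b)/(-50 + b)
1/(F(-23) + O) = 1/((-54 - 23)/(-50 - 23) - 1140) = 1/(-77/(-73) - 1140) = 1/(-1/73*(-77) - 1140) = 1/(77/73 - 1140) = 1/(-83143/73) = -73/83143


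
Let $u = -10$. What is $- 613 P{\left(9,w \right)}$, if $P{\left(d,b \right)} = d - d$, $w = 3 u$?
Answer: $0$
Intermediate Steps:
$w = -30$ ($w = 3 \left(-10\right) = -30$)
$P{\left(d,b \right)} = 0$
$- 613 P{\left(9,w \right)} = \left(-613\right) 0 = 0$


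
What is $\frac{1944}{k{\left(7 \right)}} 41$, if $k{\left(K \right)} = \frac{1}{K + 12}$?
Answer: $1514376$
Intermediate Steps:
$k{\left(K \right)} = \frac{1}{12 + K}$
$\frac{1944}{k{\left(7 \right)}} 41 = \frac{1944}{\frac{1}{12 + 7}} \cdot 41 = \frac{1944}{\frac{1}{19}} \cdot 41 = 1944 \frac{1}{\frac{1}{19}} \cdot 41 = 1944 \cdot 19 \cdot 41 = 36936 \cdot 41 = 1514376$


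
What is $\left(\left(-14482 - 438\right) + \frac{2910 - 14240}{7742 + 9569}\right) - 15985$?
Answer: $- \frac{535007785}{17311} \approx -30906.0$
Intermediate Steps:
$\left(\left(-14482 - 438\right) + \frac{2910 - 14240}{7742 + 9569}\right) - 15985 = \left(\left(-14482 - 438\right) - \frac{11330}{17311}\right) - 15985 = \left(-14920 - \frac{11330}{17311}\right) - 15985 = - \frac{258291450}{17311} - 15985 = - \frac{535007785}{17311}$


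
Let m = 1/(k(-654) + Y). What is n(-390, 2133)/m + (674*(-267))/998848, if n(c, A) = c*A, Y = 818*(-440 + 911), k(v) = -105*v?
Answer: -188595348963780219/499424 ≈ -3.7763e+11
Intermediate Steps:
Y = 385278 (Y = 818*471 = 385278)
m = 1/453948 (m = 1/(-105*(-654) + 385278) = 1/(68670 + 385278) = 1/453948 ≈ 2.2029e-6)
n(c, A) = A*c
n(-390, 2133)/m + (674*(-267))/998848 = (2133*(-390))/(1/453948) + (674*(-267))/998848 = -831870*453948 - 179958*1/998848 = -377625722760 - 89979/499424 = -188595348963780219/499424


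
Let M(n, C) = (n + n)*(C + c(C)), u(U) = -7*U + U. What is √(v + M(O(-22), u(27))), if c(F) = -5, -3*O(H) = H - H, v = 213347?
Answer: √213347 ≈ 461.90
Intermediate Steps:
O(H) = 0 (O(H) = -(H - H)/3 = -⅓*0 = 0)
u(U) = -6*U
M(n, C) = 2*n*(-5 + C) (M(n, C) = (n + n)*(C - 5) = (2*n)*(-5 + C) = 2*n*(-5 + C))
√(v + M(O(-22), u(27))) = √(213347 + 2*0*(-5 - 6*27)) = √(213347 + 2*0*(-5 - 162)) = √(213347 + 2*0*(-167)) = √(213347 + 0) = √213347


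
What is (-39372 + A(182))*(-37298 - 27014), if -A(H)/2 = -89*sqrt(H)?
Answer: 2532092064 - 11447536*sqrt(182) ≈ 2.3777e+9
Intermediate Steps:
A(H) = 178*sqrt(H) (A(H) = -(-178)*sqrt(H) = 178*sqrt(H))
(-39372 + A(182))*(-37298 - 27014) = (-39372 + 178*sqrt(182))*(-37298 - 27014) = (-39372 + 178*sqrt(182))*(-64312) = 2532092064 - 11447536*sqrt(182)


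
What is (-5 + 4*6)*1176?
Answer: 22344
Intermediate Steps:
(-5 + 4*6)*1176 = (-5 + 24)*1176 = 19*1176 = 22344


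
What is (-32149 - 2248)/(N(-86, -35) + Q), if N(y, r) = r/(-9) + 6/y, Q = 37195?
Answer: -13311639/14395943 ≈ -0.92468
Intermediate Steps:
N(y, r) = 6/y - r/9 (N(y, r) = r*(-⅑) + 6/y = -r/9 + 6/y = 6/y - r/9)
(-32149 - 2248)/(N(-86, -35) + Q) = (-32149 - 2248)/((6/(-86) - ⅑*(-35)) + 37195) = -34397/((6*(-1/86) + 35/9) + 37195) = -34397/((-3/43 + 35/9) + 37195) = -34397/(1478/387 + 37195) = -34397/14395943/387 = -34397*387/14395943 = -13311639/14395943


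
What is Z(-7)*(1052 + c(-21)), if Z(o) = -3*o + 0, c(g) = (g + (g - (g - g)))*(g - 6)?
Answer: 45906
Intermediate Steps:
c(g) = 2*g*(-6 + g) (c(g) = (g + (g - 1*0))*(-6 + g) = (g + (g + 0))*(-6 + g) = (g + g)*(-6 + g) = (2*g)*(-6 + g) = 2*g*(-6 + g))
Z(o) = -3*o
Z(-7)*(1052 + c(-21)) = (-3*(-7))*(1052 + 2*(-21)*(-6 - 21)) = 21*(1052 + 2*(-21)*(-27)) = 21*(1052 + 1134) = 21*2186 = 45906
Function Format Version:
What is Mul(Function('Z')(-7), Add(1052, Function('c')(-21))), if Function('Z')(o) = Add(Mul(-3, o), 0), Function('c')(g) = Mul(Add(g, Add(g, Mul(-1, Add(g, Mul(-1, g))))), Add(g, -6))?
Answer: 45906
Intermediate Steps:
Function('c')(g) = Mul(2, g, Add(-6, g)) (Function('c')(g) = Mul(Add(g, Add(g, Mul(-1, 0))), Add(-6, g)) = Mul(Add(g, Add(g, 0)), Add(-6, g)) = Mul(Add(g, g), Add(-6, g)) = Mul(Mul(2, g), Add(-6, g)) = Mul(2, g, Add(-6, g)))
Function('Z')(o) = Mul(-3, o)
Mul(Function('Z')(-7), Add(1052, Function('c')(-21))) = Mul(Mul(-3, -7), Add(1052, Mul(2, -21, Add(-6, -21)))) = Mul(21, Add(1052, Mul(2, -21, -27))) = Mul(21, Add(1052, 1134)) = Mul(21, 2186) = 45906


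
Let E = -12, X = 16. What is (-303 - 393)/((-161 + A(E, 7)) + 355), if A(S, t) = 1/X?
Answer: -3712/1035 ≈ -3.5865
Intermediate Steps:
A(S, t) = 1/16
(-303 - 393)/((-161 + A(E, 7)) + 355) = (-303 - 393)/((-161 + 1/16) + 355) = -696/(-2575/16 + 355) = -696/3105/16 = -696*16/3105 = -3712/1035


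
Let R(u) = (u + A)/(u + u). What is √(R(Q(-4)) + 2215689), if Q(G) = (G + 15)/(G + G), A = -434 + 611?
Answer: √1072362566/22 ≈ 1488.5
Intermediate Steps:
A = 177
Q(G) = (15 + G)/(2*G) (Q(G) = (15 + G)/((2*G)) = (15 + G)*(1/(2*G)) = (15 + G)/(2*G))
R(u) = (177 + u)/(2*u) (R(u) = (u + 177)/(u + u) = (177 + u)/((2*u)) = (177 + u)*(1/(2*u)) = (177 + u)/(2*u))
√(R(Q(-4)) + 2215689) = √((177 + (½)*(15 - 4)/(-4))/(2*(((½)*(15 - 4)/(-4)))) + 2215689) = √((177 + (½)*(-¼)*11)/(2*(((½)*(-¼)*11))) + 2215689) = √((177 - 11/8)/(2*(-11/8)) + 2215689) = √((½)*(-8/11)*(1405/8) + 2215689) = √(-1405/22 + 2215689) = √(48743753/22) = √1072362566/22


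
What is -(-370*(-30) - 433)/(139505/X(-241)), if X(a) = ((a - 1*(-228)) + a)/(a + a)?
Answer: -1354709/33620705 ≈ -0.040294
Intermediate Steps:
X(a) = (228 + 2*a)/(2*a) (X(a) = ((a + 228) + a)/((2*a)) = ((228 + a) + a)*(1/(2*a)) = (228 + 2*a)*(1/(2*a)) = (228 + 2*a)/(2*a))
-(-370*(-30) - 433)/(139505/X(-241)) = -(-370*(-30) - 433)/(139505/(((114 - 241)/(-241)))) = -(11100 - 433)/(139505/((-1/241*(-127)))) = -10667/(139505/(127/241)) = -10667/(139505*(241/127)) = -10667/33620705/127 = -10667*127/33620705 = -1*1354709/33620705 = -1354709/33620705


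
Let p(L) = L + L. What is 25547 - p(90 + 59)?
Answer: 25249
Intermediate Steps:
p(L) = 2*L
25547 - p(90 + 59) = 25547 - 2*(90 + 59) = 25547 - 2*149 = 25547 - 1*298 = 25547 - 298 = 25249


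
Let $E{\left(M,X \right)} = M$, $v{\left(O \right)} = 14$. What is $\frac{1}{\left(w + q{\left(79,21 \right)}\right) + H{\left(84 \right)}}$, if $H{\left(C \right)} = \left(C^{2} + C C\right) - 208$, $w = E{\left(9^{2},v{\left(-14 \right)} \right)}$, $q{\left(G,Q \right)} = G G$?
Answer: $\frac{1}{20226} \approx 4.9441 \cdot 10^{-5}$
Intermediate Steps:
$q{\left(G,Q \right)} = G^{2}$
$w = 81$ ($w = 9^{2} = 81$)
$H{\left(C \right)} = -208 + 2 C^{2}$ ($H{\left(C \right)} = \left(C^{2} + C^{2}\right) - 208 = 2 C^{2} - 208 = -208 + 2 C^{2}$)
$\frac{1}{\left(w + q{\left(79,21 \right)}\right) + H{\left(84 \right)}} = \frac{1}{\left(81 + 79^{2}\right) - \left(208 - 2 \cdot 84^{2}\right)} = \frac{1}{\left(81 + 6241\right) + \left(-208 + 2 \cdot 7056\right)} = \frac{1}{6322 + \left(-208 + 14112\right)} = \frac{1}{6322 + 13904} = \frac{1}{20226}$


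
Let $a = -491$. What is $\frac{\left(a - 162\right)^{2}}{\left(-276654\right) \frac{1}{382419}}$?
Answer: $- \frac{54355634457}{92218} \approx -5.8943 \cdot 10^{5}$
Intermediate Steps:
$\frac{\left(a - 162\right)^{2}}{\left(-276654\right) \frac{1}{382419}} = \frac{\left(-491 - 162\right)^{2}}{\left(-276654\right) \frac{1}{382419}} = \frac{\left(-653\right)^{2}}{\left(-276654\right) \frac{1}{382419}} = \frac{426409}{- \frac{92218}{127473}} = 426409 \left(- \frac{127473}{92218}\right) = - \frac{54355634457}{92218}$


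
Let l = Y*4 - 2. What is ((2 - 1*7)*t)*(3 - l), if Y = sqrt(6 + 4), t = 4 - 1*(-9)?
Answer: -325 + 260*sqrt(10) ≈ 497.19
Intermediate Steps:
t = 13 (t = 4 + 9 = 13)
Y = sqrt(10) ≈ 3.1623
l = -2 + 4*sqrt(10) (l = sqrt(10)*4 - 2 = 4*sqrt(10) - 2 = -2 + 4*sqrt(10) ≈ 10.649)
((2 - 1*7)*t)*(3 - l) = ((2 - 1*7)*13)*(3 - (-2 + 4*sqrt(10))) = ((2 - 7)*13)*(3 + (2 - 4*sqrt(10))) = (-5*13)*(5 - 4*sqrt(10)) = -65*(5 - 4*sqrt(10)) = -325 + 260*sqrt(10)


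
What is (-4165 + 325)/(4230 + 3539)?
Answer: -3840/7769 ≈ -0.49427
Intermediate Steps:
(-4165 + 325)/(4230 + 3539) = -3840/7769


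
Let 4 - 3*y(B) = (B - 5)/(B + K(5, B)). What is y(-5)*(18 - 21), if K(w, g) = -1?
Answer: -7/3 ≈ -2.3333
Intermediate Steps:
y(B) = 4/3 - (-5 + B)/(3*(-1 + B)) (y(B) = 4/3 - (B - 5)/(3*(B - 1)) = 4/3 - (-5 + B)/(3*(-1 + B)))
y(-5)*(18 - 21) = ((⅓ - 5)/(-1 - 5))*(18 - 21) = (-14/3/(-6))*(-3) = -⅙*(-14/3)*(-3) = (7/9)*(-3) = -7/3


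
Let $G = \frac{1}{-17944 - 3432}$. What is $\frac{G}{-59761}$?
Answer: $\frac{1}{1277451136} \approx 7.8281 \cdot 10^{-10}$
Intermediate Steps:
$G = - \frac{1}{21376}$ ($G = \frac{1}{-17944 - 3432} = \frac{1}{-21376} = - \frac{1}{21376} \approx -4.6781 \cdot 10^{-5}$)
$\frac{G}{-59761} = - \frac{1}{21376 \left(-59761\right)} = \left(- \frac{1}{21376}\right) \left(- \frac{1}{59761}\right) = \frac{1}{1277451136}$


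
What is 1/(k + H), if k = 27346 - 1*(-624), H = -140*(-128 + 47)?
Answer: 1/39310 ≈ 2.5439e-5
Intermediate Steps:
H = 11340 (H = -140*(-81) = 11340)
k = 27970 (k = 27346 + 624 = 27970)
1/(k + H) = 1/(27970 + 11340) = 1/39310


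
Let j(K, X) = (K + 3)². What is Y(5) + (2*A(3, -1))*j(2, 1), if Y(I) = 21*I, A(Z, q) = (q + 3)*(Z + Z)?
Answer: 705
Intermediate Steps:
A(Z, q) = 2*Z*(3 + q) (A(Z, q) = (3 + q)*(2*Z) = 2*Z*(3 + q))
j(K, X) = (3 + K)²
Y(5) + (2*A(3, -1))*j(2, 1) = 21*5 + (2*(2*3*(3 - 1)))*(3 + 2)² = 105 + (2*(2*3*2))*5² = 105 + (2*12)*25 = 105 + 24*25 = 105 + 600 = 705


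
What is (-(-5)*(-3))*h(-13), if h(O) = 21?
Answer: -315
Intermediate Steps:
(-(-5)*(-3))*h(-13) = -(-5)*(-3)*21 = -1*15*21 = -15*21 = -315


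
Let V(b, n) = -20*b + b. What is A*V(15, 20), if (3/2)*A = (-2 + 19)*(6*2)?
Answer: -38760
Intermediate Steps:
V(b, n) = -19*b
A = 136 (A = 2*((-2 + 19)*(6*2))/3 = 2*(17*12)/3 = (⅔)*204 = 136)
A*V(15, 20) = 136*(-19*15) = 136*(-285) = -38760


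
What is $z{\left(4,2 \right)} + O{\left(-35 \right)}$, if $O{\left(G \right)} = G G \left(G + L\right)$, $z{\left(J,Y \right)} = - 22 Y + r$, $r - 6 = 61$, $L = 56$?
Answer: $25748$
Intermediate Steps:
$r = 67$ ($r = 6 + 61 = 67$)
$z{\left(J,Y \right)} = 67 - 22 Y$ ($z{\left(J,Y \right)} = - 22 Y + 67 = 67 - 22 Y$)
$O{\left(G \right)} = G^{2} \left(56 + G\right)$ ($O{\left(G \right)} = G G \left(G + 56\right) = G^{2} \left(56 + G\right)$)
$z{\left(4,2 \right)} + O{\left(-35 \right)} = \left(67 - 44\right) + \left(-35\right)^{2} \left(56 - 35\right) = \left(67 - 44\right) + 1225 \cdot 21 = 23 + 25725 = 25748$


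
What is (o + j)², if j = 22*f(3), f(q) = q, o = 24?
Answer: 8100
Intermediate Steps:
j = 66 (j = 22*3 = 66)
(o + j)² = (24 + 66)² = 90² = 8100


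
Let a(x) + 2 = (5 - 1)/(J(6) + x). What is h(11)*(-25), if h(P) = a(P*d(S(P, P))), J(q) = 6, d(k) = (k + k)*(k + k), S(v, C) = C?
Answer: 26640/533 ≈ 49.981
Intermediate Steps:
d(k) = 4*k² (d(k) = (2*k)*(2*k) = 4*k²)
a(x) = -2 + 4/(6 + x) (a(x) = -2 + (5 - 1)/(6 + x) = -2 + 4/(6 + x))
h(P) = 2*(-4 - 4*P³)/(6 + 4*P³) (h(P) = 2*(-4 - P*4*P²)/(6 + P*(4*P²)) = 2*(-4 - 4*P³)/(6 + 4*P³))
h(11)*(-25) = (4*(-1 - 1*11³)/(3 + 2*11³))*(-25) = (4*(-1 - 1*1331)/(3 + 2*1331))*(-25) = (4*(-1 - 1331)/(3 + 2662))*(-25) = (4*(-1332)/2665)*(-25) = (4*(1/2665)*(-1332))*(-25) = -5328/2665*(-25) = 26640/533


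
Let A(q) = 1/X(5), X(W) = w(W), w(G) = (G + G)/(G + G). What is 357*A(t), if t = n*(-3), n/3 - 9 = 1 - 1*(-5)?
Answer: 357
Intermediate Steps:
n = 45 (n = 27 + 3*(1 - 1*(-5)) = 27 + 3*(1 + 5) = 27 + 3*6 = 27 + 18 = 45)
w(G) = 1 (w(G) = (2*G)/((2*G)) = (2*G)*(1/(2*G)) = 1)
X(W) = 1
t = -135 (t = 45*(-3) = -135)
A(q) = 1 (A(q) = 1/1 = 1)
357*A(t) = 357*1 = 357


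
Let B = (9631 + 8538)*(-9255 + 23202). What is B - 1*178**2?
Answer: 253371359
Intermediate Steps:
B = 253403043 (B = 18169*13947 = 253403043)
B - 1*178**2 = 253403043 - 1*178**2 = 253403043 - 1*31684 = 253403043 - 31684 = 253371359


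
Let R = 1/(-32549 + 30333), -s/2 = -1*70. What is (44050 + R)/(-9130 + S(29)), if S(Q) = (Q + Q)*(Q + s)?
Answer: 97614799/1489152 ≈ 65.551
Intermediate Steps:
s = 140 (s = -(-2)*70 = -2*(-70) = 140)
S(Q) = 2*Q*(140 + Q) (S(Q) = (Q + Q)*(Q + 140) = (2*Q)*(140 + Q) = 2*Q*(140 + Q))
R = -1/2216 (R = 1/(-2216) = -1/2216 ≈ -0.00045126)
(44050 + R)/(-9130 + S(29)) = (44050 - 1/2216)/(-9130 + 2*29*(140 + 29)) = 97614799/(2216*(-9130 + 2*29*169)) = 97614799/(2216*(-9130 + 9802)) = (97614799/2216)/672 = (97614799/2216)*(1/672) = 97614799/1489152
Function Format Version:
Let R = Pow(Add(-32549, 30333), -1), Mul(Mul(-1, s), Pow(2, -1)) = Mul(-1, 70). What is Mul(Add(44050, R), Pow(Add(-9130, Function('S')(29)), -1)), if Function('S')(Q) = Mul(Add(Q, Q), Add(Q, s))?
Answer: Rational(97614799, 1489152) ≈ 65.551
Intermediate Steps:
s = 140 (s = Mul(-2, Mul(-1, 70)) = Mul(-2, -70) = 140)
Function('S')(Q) = Mul(2, Q, Add(140, Q)) (Function('S')(Q) = Mul(Add(Q, Q), Add(Q, 140)) = Mul(Mul(2, Q), Add(140, Q)) = Mul(2, Q, Add(140, Q)))
R = Rational(-1, 2216) (R = Pow(-2216, -1) = Rational(-1, 2216) ≈ -0.00045126)
Mul(Add(44050, R), Pow(Add(-9130, Function('S')(29)), -1)) = Mul(Add(44050, Rational(-1, 2216)), Pow(Add(-9130, Mul(2, 29, Add(140, 29))), -1)) = Mul(Rational(97614799, 2216), Pow(Add(-9130, Mul(2, 29, 169)), -1)) = Mul(Rational(97614799, 2216), Pow(Add(-9130, 9802), -1)) = Mul(Rational(97614799, 2216), Pow(672, -1)) = Mul(Rational(97614799, 2216), Rational(1, 672)) = Rational(97614799, 1489152)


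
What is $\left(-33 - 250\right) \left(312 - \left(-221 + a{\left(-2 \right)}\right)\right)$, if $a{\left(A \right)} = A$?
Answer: $-151405$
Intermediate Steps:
$\left(-33 - 250\right) \left(312 - \left(-221 + a{\left(-2 \right)}\right)\right) = \left(-33 - 250\right) \left(312 + \left(221 - -2\right)\right) = - 283 \left(312 + \left(221 + 2\right)\right) = - 283 \left(312 + 223\right) = \left(-283\right) 535 = -151405$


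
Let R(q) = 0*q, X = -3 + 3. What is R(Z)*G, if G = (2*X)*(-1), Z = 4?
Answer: 0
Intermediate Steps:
X = 0
R(q) = 0
G = 0 (G = (2*0)*(-1) = 0*(-1) = 0)
R(Z)*G = 0*0 = 0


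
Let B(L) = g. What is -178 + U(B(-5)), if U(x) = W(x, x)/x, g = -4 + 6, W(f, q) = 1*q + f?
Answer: -176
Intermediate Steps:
W(f, q) = f + q (W(f, q) = q + f = f + q)
g = 2
B(L) = 2
U(x) = 2 (U(x) = (x + x)/x = (2*x)/x = 2)
-178 + U(B(-5)) = -178 + 2 = -176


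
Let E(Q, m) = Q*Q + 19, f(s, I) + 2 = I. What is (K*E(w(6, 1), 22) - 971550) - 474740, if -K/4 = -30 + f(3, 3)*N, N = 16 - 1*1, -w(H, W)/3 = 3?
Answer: -1440290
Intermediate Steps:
f(s, I) = -2 + I
w(H, W) = -9 (w(H, W) = -3*3 = -9)
N = 15 (N = 16 - 1 = 15)
E(Q, m) = 19 + Q² (E(Q, m) = Q² + 19 = 19 + Q²)
K = 60 (K = -4*(-30 + (-2 + 3)*15) = -4*(-30 + 1*15) = -4*(-30 + 15) = -4*(-15) = 60)
(K*E(w(6, 1), 22) - 971550) - 474740 = (60*(19 + (-9)²) - 971550) - 474740 = (60*(19 + 81) - 971550) - 474740 = (60*100 - 971550) - 474740 = (6000 - 971550) - 474740 = -965550 - 474740 = -1440290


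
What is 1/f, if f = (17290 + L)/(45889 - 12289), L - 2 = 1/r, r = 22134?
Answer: 743702400/382741129 ≈ 1.9431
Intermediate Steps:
L = 44269/22134 (L = 2 + 1/22134 = 44269/22134 ≈ 2.0000)
f = 382741129/743702400 (f = (17290 + 44269/22134)/(45889 - 12289) = (382741129/22134)/33600 = (382741129/22134)*(1/33600) = 382741129/743702400 ≈ 0.51464)
1/f = 1/(382741129/743702400) = 743702400/382741129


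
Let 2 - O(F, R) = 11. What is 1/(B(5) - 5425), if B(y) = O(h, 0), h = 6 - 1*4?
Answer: -1/5434 ≈ -0.00018403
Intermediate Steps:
h = 2 (h = 6 - 4 = 2)
O(F, R) = -9 (O(F, R) = 2 - 1*11 = 2 - 11 = -9)
B(y) = -9
1/(B(5) - 5425) = 1/(-9 - 5425) = 1/(-5434) = -1/5434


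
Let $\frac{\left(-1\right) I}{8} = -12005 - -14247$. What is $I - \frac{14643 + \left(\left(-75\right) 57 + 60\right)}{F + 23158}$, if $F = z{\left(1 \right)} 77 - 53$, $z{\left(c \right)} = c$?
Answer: $- \frac{207901390}{11591} \approx -17936.0$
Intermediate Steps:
$I = -17936$ ($I = - 8 \left(-12005 - -14247\right) = - 8 \left(-12005 + 14247\right) = \left(-8\right) 2242 = -17936$)
$F = 24$ ($F = 1 \cdot 77 - 53 = 77 - 53 = 24$)
$I - \frac{14643 + \left(\left(-75\right) 57 + 60\right)}{F + 23158} = -17936 - \frac{14643 + \left(\left(-75\right) 57 + 60\right)}{24 + 23158} = -17936 - \frac{14643 + \left(-4275 + 60\right)}{23182} = -17936 - \left(14643 - 4215\right) \frac{1}{23182} = -17936 - 10428 \cdot \frac{1}{23182} = -17936 - \frac{5214}{11591} = - \frac{207901390}{11591}$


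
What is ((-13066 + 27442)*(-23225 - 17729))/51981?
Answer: -196251568/17327 ≈ -11326.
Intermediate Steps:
((-13066 + 27442)*(-23225 - 17729))/51981 = (14376*(-40954))*(1/51981) = -588754704*1/51981 = -196251568/17327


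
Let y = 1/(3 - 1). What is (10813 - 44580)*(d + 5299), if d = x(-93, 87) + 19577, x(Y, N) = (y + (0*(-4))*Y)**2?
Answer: -3359985335/4 ≈ -8.4000e+8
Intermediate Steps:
y = 1/2 ≈ 0.50000
x(Y, N) = 1/4 (x(Y, N) = (1/2 + (0*(-4))*Y)**2 = (1/2 + 0*Y)**2 = (1/2 + 0)**2 = (1/2)**2 = 1/4)
d = 78309/4 (d = 1/4 + 19577 = 78309/4 ≈ 19577.)
(10813 - 44580)*(d + 5299) = (10813 - 44580)*(78309/4 + 5299) = -33767*99505/4 = -3359985335/4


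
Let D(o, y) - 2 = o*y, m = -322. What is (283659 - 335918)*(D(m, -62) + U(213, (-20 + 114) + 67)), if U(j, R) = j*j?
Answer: -3414341765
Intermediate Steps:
D(o, y) = 2 + o*y
U(j, R) = j²
(283659 - 335918)*(D(m, -62) + U(213, (-20 + 114) + 67)) = (283659 - 335918)*((2 - 322*(-62)) + 213²) = -52259*((2 + 19964) + 45369) = -52259*(19966 + 45369) = -52259*65335 = -3414341765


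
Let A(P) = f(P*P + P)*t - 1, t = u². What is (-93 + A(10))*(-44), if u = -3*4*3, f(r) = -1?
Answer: 61160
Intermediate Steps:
u = -36 (u = -12*3 = -36)
t = 1296 (t = (-36)² = 1296)
A(P) = -1297 (A(P) = -1*1296 - 1 = -1296 - 1 = -1297)
(-93 + A(10))*(-44) = (-93 - 1297)*(-44) = -1390*(-44) = 61160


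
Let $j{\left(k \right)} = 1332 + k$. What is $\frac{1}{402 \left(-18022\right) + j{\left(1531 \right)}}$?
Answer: $- \frac{1}{7241981} \approx -1.3808 \cdot 10^{-7}$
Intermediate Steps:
$\frac{1}{402 \left(-18022\right) + j{\left(1531 \right)}} = \frac{1}{402 \left(-18022\right) + \left(1332 + 1531\right)} = \frac{1}{-7244844 + 2863} = \frac{1}{-7241981} = - \frac{1}{7241981}$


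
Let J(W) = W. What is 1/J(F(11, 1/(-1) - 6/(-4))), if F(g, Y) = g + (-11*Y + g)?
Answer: 2/33 ≈ 0.060606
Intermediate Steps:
F(g, Y) = -11*Y + 2*g (F(g, Y) = g + (g - 11*Y) = -11*Y + 2*g)
1/J(F(11, 1/(-1) - 6/(-4))) = 1/(-11*(1/(-1) - 6/(-4)) + 2*11) = 1/(-11*(1*(-1) - 6*(-¼)) + 22) = 1/(-11*(-1 + 3/2) + 22) = 1/(-11*½ + 22) = 1/(-11/2 + 22) = 1/(33/2) = 2/33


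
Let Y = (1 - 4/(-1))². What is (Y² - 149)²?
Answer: 226576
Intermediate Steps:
Y = 25 (Y = (1 - 4*(-1))² = (1 + 4)² = 5² = 25)
(Y² - 149)² = (25² - 149)² = (625 - 149)² = 476² = 226576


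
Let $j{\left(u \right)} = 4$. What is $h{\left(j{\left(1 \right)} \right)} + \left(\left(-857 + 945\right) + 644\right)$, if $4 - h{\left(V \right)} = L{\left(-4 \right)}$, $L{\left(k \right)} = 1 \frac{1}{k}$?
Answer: $\frac{2945}{4} \approx 736.25$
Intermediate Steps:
$L{\left(k \right)} = \frac{1}{k}$
$h{\left(V \right)} = \frac{17}{4}$ ($h{\left(V \right)} = 4 - \frac{1}{-4} = 4 - - \frac{1}{4} = 4 + \frac{1}{4} = \frac{17}{4}$)
$h{\left(j{\left(1 \right)} \right)} + \left(\left(-857 + 945\right) + 644\right) = \frac{17}{4} + \left(\left(-857 + 945\right) + 644\right) = \frac{17}{4} + \left(88 + 644\right) = \frac{17}{4} + 732 = \frac{2945}{4}$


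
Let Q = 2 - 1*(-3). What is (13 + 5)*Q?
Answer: 90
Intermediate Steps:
Q = 5 (Q = 2 + 3 = 5)
(13 + 5)*Q = (13 + 5)*5 = 18*5 = 90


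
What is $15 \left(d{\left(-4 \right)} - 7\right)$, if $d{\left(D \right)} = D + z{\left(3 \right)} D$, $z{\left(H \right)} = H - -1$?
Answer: $-405$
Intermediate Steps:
$z{\left(H \right)} = 1 + H$ ($z{\left(H \right)} = H + 1 = 1 + H$)
$d{\left(D \right)} = 5 D$ ($d{\left(D \right)} = D + \left(1 + 3\right) D = D + 4 D = 5 D$)
$15 \left(d{\left(-4 \right)} - 7\right) = 15 \left(5 \left(-4\right) - 7\right) = 15 \left(-20 - 7\right) = 15 \left(-27\right) = -405$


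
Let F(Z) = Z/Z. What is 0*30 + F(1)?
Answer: 1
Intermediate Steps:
F(Z) = 1
0*30 + F(1) = 0*30 + 1 = 0 + 1 = 1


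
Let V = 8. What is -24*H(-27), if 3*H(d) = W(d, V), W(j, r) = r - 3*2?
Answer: -16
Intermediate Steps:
W(j, r) = -6 + r (W(j, r) = r - 6 = -6 + r)
H(d) = ⅔ (H(d) = (-6 + 8)/3 = (⅓)*2 = ⅔)
-24*H(-27) = -24*⅔ = -16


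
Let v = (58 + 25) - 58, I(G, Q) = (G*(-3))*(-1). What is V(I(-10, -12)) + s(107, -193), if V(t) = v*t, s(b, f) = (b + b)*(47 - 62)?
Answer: -3960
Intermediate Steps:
I(G, Q) = 3*G (I(G, Q) = -3*G*(-1) = 3*G)
s(b, f) = -30*b (s(b, f) = (2*b)*(-15) = -30*b)
v = 25 (v = 83 - 58 = 25)
V(t) = 25*t
V(I(-10, -12)) + s(107, -193) = 25*(3*(-10)) - 30*107 = 25*(-30) - 3210 = -750 - 3210 = -3960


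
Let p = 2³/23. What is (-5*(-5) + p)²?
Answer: 339889/529 ≈ 642.51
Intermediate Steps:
p = 8/23 (p = 8*(1/23) = 8/23 ≈ 0.34783)
(-5*(-5) + p)² = (-5*(-5) + 8/23)² = (25 + 8/23)² = (583/23)² = 339889/529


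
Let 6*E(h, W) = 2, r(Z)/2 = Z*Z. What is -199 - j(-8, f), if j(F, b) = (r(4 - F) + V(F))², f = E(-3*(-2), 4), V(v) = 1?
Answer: -83720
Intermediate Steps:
r(Z) = 2*Z² (r(Z) = 2*(Z*Z) = 2*Z²)
E(h, W) = ⅓ (E(h, W) = (⅙)*2 = ⅓)
f = ⅓ ≈ 0.33333
j(F, b) = (1 + 2*(4 - F)²)² (j(F, b) = (2*(4 - F)² + 1)² = (1 + 2*(4 - F)²)²)
-199 - j(-8, f) = -199 - (1 + 2*(-4 - 8)²)² = -199 - (1 + 2*(-12)²)² = -199 - (1 + 2*144)² = -199 - (1 + 288)² = -199 - 1*289² = -199 - 1*83521 = -199 - 83521 = -83720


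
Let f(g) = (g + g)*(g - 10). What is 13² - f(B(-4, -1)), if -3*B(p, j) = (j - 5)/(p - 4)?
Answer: 1311/8 ≈ 163.88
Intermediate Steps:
B(p, j) = -(-5 + j)/(3*(-4 + p)) (B(p, j) = -(j - 5)/(3*(p - 4)) = -(-5 + j)/(3*(-4 + p)))
f(g) = 2*g*(-10 + g) (f(g) = (2*g)*(-10 + g) = 2*g*(-10 + g))
13² - f(B(-4, -1)) = 13² - 2*(5 - 1*(-1))/(3*(-4 - 4))*(-10 + (5 - 1*(-1))/(3*(-4 - 4))) = 169 - 2*(⅓)*(5 + 1)/(-8)*(-10 + (⅓)*(5 + 1)/(-8)) = 169 - 2*(⅓)*(-⅛)*6*(-10 + (⅓)*(-⅛)*6) = 169 - 2*(-1)*(-10 - ¼)/4 = 169 - 2*(-1)*(-41)/(4*4) = 169 - 1*41/8 = 169 - 41/8 = 1311/8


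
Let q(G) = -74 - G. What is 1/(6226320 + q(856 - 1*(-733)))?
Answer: 1/6224657 ≈ 1.6065e-7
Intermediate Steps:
1/(6226320 + q(856 - 1*(-733))) = 1/(6226320 + (-74 - (856 - 1*(-733)))) = 1/(6226320 + (-74 - (856 + 733))) = 1/(6226320 + (-74 - 1*1589)) = 1/(6226320 + (-74 - 1589)) = 1/(6226320 - 1663) = 1/6224657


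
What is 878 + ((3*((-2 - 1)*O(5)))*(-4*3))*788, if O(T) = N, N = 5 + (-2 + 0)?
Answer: 256190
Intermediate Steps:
N = 3 (N = 5 - 2 = 3)
O(T) = 3
878 + ((3*((-2 - 1)*O(5)))*(-4*3))*788 = 878 + ((3*((-2 - 1)*3))*(-4*3))*788 = 878 + ((3*(-3*3))*(-12))*788 = 878 + ((3*(-9))*(-12))*788 = 878 - 27*(-12)*788 = 878 + 324*788 = 878 + 255312 = 256190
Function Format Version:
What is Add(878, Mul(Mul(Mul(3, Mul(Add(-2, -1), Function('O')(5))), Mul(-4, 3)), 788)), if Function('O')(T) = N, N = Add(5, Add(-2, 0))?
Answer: 256190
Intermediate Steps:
N = 3 (N = Add(5, -2) = 3)
Function('O')(T) = 3
Add(878, Mul(Mul(Mul(3, Mul(Add(-2, -1), Function('O')(5))), Mul(-4, 3)), 788)) = Add(878, Mul(Mul(Mul(3, Mul(Add(-2, -1), 3)), Mul(-4, 3)), 788)) = Add(878, Mul(Mul(Mul(3, Mul(-3, 3)), -12), 788)) = Add(878, Mul(Mul(Mul(3, -9), -12), 788)) = Add(878, Mul(Mul(-27, -12), 788)) = Add(878, Mul(324, 788)) = Add(878, 255312) = 256190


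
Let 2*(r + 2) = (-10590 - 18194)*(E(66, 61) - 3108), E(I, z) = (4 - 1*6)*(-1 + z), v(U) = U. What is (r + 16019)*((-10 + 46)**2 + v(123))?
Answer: 65945744667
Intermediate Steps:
E(I, z) = 2 - 2*z (E(I, z) = (4 - 6)*(-1 + z) = -2*(-1 + z) = 2 - 2*z)
r = 46457374 (r = -2 + ((-10590 - 18194)*((2 - 2*61) - 3108))/2 = -2 + (-28784*((2 - 122) - 3108))/2 = -2 + (-28784*(-120 - 3108))/2 = -2 + (-28784*(-3228))/2 = -2 + (1/2)*92914752 = -2 + 46457376 = 46457374)
(r + 16019)*((-10 + 46)**2 + v(123)) = (46457374 + 16019)*((-10 + 46)**2 + 123) = 46473393*(36**2 + 123) = 46473393*(1296 + 123) = 46473393*1419 = 65945744667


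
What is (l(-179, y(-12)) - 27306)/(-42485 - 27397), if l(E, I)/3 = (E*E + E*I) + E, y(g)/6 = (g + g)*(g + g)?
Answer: 297932/11647 ≈ 25.580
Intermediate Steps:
y(g) = 24*g² (y(g) = 6*((g + g)*(g + g)) = 6*((2*g)*(2*g)) = 6*(4*g²) = 24*g²)
l(E, I) = 3*E + 3*E² + 3*E*I (l(E, I) = 3*((E*E + E*I) + E) = 3*((E² + E*I) + E) = 3*(E + E² + E*I) = 3*E + 3*E² + 3*E*I)
(l(-179, y(-12)) - 27306)/(-42485 - 27397) = (3*(-179)*(1 - 179 + 24*(-12)²) - 27306)/(-42485 - 27397) = (3*(-179)*(1 - 179 + 24*144) - 27306)/(-69882) = (3*(-179)*(1 - 179 + 3456) - 27306)*(-1/69882) = (3*(-179)*3278 - 27306)*(-1/69882) = (-1760286 - 27306)*(-1/69882) = -1787592*(-1/69882) = 297932/11647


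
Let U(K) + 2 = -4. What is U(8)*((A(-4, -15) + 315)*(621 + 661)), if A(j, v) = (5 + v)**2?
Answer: -3192180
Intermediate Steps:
U(K) = -6 (U(K) = -2 - 4 = -6)
U(8)*((A(-4, -15) + 315)*(621 + 661)) = -6*((5 - 15)**2 + 315)*(621 + 661) = -6*((-10)**2 + 315)*1282 = -6*(100 + 315)*1282 = -2490*1282 = -6*532030 = -3192180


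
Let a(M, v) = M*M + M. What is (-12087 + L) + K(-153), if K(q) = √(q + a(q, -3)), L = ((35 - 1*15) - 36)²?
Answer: -11831 + 3*√2567 ≈ -11679.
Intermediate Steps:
L = 256 (L = ((35 - 15) - 36)² = (20 - 36)² = (-16)² = 256)
a(M, v) = M + M² (a(M, v) = M² + M = M + M²)
K(q) = √(q + q*(1 + q))
(-12087 + L) + K(-153) = (-12087 + 256) + √(-153*(2 - 153)) = -11831 + √(-153*(-151)) = -11831 + √23103 = -11831 + 3*√2567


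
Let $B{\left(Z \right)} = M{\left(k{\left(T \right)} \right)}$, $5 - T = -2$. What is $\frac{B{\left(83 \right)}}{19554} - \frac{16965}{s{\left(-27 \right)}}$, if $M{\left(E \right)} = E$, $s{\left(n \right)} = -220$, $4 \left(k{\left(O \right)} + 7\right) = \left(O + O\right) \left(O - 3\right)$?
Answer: $\frac{33173515}{430188} \approx 77.114$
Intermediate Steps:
$T = 7$ ($T = 5 - -2 = 5 + 2 = 7$)
$k{\left(O \right)} = -7 + \frac{O \left(-3 + O\right)}{2}$ ($k{\left(O \right)} = -7 + \frac{\left(O + O\right) \left(O - 3\right)}{4} = -7 + \frac{2 O \left(-3 + O\right)}{4} = -7 + \frac{O \left(-3 + O\right)}{2}$)
$B{\left(Z \right)} = 7$ ($B{\left(Z \right)} = -7 + \frac{7^{2}}{2} - \frac{21}{2} = -7 + \frac{1}{2} \cdot 49 - \frac{21}{2} = -7 + \frac{49}{2} - \frac{21}{2} = 7$)
$\frac{B{\left(83 \right)}}{19554} - \frac{16965}{s{\left(-27 \right)}} = \frac{7}{19554} - \frac{16965}{-220} = 7 \cdot \frac{1}{19554} - - \frac{3393}{44} = \frac{7}{19554} + \frac{3393}{44} = \frac{33173515}{430188}$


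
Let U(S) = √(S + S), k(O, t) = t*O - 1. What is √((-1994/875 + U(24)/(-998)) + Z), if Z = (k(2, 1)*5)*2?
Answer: √(58878776460 - 30563750*√3)/87325 ≈ 2.7774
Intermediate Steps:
k(O, t) = -1 + O*t (k(O, t) = O*t - 1 = -1 + O*t)
U(S) = √2*√S (U(S) = √(2*S) = √2*√S)
Z = 10 (Z = ((-1 + 2*1)*5)*2 = ((-1 + 2)*5)*2 = (1*5)*2 = 5*2 = 10)
√((-1994/875 + U(24)/(-998)) + Z) = √((-1994/875 + (√2*√24)/(-998)) + 10) = √((-1994*1/875 + (√2*(2*√6))*(-1/998)) + 10) = √((-1994/875 + (4*√3)*(-1/998)) + 10) = √((-1994/875 - 2*√3/499) + 10) = √(6756/875 - 2*√3/499)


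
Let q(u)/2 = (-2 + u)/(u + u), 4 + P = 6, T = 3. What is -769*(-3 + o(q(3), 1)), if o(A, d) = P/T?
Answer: 5383/3 ≈ 1794.3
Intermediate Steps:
P = 2 (P = -4 + 6 = 2)
q(u) = (-2 + u)/u (q(u) = 2*((-2 + u)/(u + u)) = 2*((-2 + u)/((2*u))) = 2*((-2 + u)*(1/(2*u))) = 2*((-2 + u)/(2*u)) = (-2 + u)/u)
o(A, d) = ⅔ (o(A, d) = 2/3 = 2*(⅓) = ⅔)
-769*(-3 + o(q(3), 1)) = -769*(-3 + ⅔) = -769*(-7/3) = 5383/3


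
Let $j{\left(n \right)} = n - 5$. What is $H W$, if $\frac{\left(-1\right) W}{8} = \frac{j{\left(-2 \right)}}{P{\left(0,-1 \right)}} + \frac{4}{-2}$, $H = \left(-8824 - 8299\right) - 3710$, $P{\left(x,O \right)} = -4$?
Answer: $-41666$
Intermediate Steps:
$j{\left(n \right)} = -5 + n$
$H = -20833$ ($H = -17123 - 3710 = -20833$)
$W = 2$ ($W = - 8 \left(\frac{-5 - 2}{-4} + \frac{4}{-2}\right) = - 8 \left(\left(-7\right) \left(- \frac{1}{4}\right) + 4 \left(- \frac{1}{2}\right)\right) = - 8 \left(\frac{7}{4} - 2\right) = \left(-8\right) \left(- \frac{1}{4}\right) = 2$)
$H W = \left(-20833\right) 2 = -41666$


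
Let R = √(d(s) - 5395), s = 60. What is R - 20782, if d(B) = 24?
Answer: -20782 + I*√5371 ≈ -20782.0 + 73.287*I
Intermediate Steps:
R = I*√5371 (R = √(24 - 5395) = √(-5371) = I*√5371 ≈ 73.287*I)
R - 20782 = I*√5371 - 20782 = -20782 + I*√5371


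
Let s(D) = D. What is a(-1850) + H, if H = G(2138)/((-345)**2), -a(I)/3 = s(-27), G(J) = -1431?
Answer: 1071066/13225 ≈ 80.988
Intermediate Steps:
a(I) = 81 (a(I) = -3*(-27) = 81)
H = -159/13225 (H = -1431/((-345)**2) = -1431/119025 = -1431*1/119025 = -159/13225 ≈ -0.012023)
a(-1850) + H = 81 - 159/13225 = 1071066/13225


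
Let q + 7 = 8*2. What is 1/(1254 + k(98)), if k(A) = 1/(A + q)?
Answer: 107/134179 ≈ 0.00079744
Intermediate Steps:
q = 9 (q = -7 + 8*2 = -7 + 16 = 9)
k(A) = 1/(9 + A) (k(A) = 1/(A + 9) = 1/(9 + A))
1/(1254 + k(98)) = 1/(1254 + 1/(9 + 98)) = 1/(1254 + 1/107) = 1/(134179/107) = 107/134179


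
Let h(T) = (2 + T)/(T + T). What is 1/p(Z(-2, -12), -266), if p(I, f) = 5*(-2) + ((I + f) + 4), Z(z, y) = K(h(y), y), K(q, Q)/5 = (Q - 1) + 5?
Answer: -1/312 ≈ -0.0032051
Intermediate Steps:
h(T) = (2 + T)/(2*T) (h(T) = (2 + T)/((2*T)) = (2 + T)*(1/(2*T)) = (2 + T)/(2*T))
K(q, Q) = 20 + 5*Q (K(q, Q) = 5*((Q - 1) + 5) = 5*((-1 + Q) + 5) = 5*(4 + Q) = 20 + 5*Q)
Z(z, y) = 20 + 5*y
p(I, f) = -6 + I + f (p(I, f) = -10 + (4 + I + f) = -6 + I + f)
1/p(Z(-2, -12), -266) = 1/(-6 + (20 + 5*(-12)) - 266) = 1/(-6 + (20 - 60) - 266) = 1/(-6 - 40 - 266) = 1/(-312) = -1/312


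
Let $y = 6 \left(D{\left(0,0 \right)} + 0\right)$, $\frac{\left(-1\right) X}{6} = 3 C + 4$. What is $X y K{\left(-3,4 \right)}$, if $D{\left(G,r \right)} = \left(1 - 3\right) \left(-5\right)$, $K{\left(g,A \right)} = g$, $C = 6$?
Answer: $23760$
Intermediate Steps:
$X = -132$ ($X = - 6 \left(3 \cdot 6 + 4\right) = - 6 \left(18 + 4\right) = \left(-6\right) 22 = -132$)
$D{\left(G,r \right)} = 10$ ($D{\left(G,r \right)} = \left(-2\right) \left(-5\right) = 10$)
$y = 60$ ($y = 6 \left(10 + 0\right) = 6 \cdot 10 = 60$)
$X y K{\left(-3,4 \right)} = \left(-132\right) 60 \left(-3\right) = \left(-7920\right) \left(-3\right) = 23760$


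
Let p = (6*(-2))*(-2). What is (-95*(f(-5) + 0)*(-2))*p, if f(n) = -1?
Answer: -4560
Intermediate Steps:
p = 24 (p = -12*(-2) = 24)
(-95*(f(-5) + 0)*(-2))*p = -95*(-1 + 0)*(-2)*24 = -(-95)*(-2)*24 = -95*2*24 = -190*24 = -4560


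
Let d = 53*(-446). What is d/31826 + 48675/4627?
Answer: 719878762/73629451 ≈ 9.7771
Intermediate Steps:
d = -23638
d/31826 + 48675/4627 = -23638/31826 + 48675/4627 = -23638*1/31826 + 48675*(1/4627) = -11819/15913 + 48675/4627 = 719878762/73629451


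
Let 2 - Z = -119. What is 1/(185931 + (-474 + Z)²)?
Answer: 1/310540 ≈ 3.2202e-6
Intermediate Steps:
Z = 121 (Z = 2 - 1*(-119) = 2 + 119 = 121)
1/(185931 + (-474 + Z)²) = 1/(185931 + (-474 + 121)²) = 1/(185931 + (-353)²) = 1/(185931 + 124609) = 1/310540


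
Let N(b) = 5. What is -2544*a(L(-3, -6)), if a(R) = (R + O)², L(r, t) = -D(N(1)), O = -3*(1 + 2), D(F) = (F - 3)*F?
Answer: -918384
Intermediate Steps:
D(F) = F*(-3 + F) (D(F) = (-3 + F)*F = F*(-3 + F))
O = -9 (O = -3*3 = -9)
L(r, t) = -10 (L(r, t) = -5*(-3 + 5) = -5*2 = -1*10 = -10)
a(R) = (-9 + R)² (a(R) = (R - 9)² = (-9 + R)²)
-2544*a(L(-3, -6)) = -2544*(-9 - 10)² = -2544*(-19)² = -2544*361 = -918384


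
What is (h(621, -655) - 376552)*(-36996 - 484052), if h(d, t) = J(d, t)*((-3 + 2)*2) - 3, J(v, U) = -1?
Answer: 196202187544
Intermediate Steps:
h(d, t) = -1 (h(d, t) = -(-3 + 2)*2 - 3 = -(-1)*2 - 3 = -1*(-2) - 3 = 2 - 3 = -1)
(h(621, -655) - 376552)*(-36996 - 484052) = (-1 - 376552)*(-36996 - 484052) = -376553*(-521048) = 196202187544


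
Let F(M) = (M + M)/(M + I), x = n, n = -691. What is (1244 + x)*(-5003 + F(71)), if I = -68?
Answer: -8221451/3 ≈ -2.7405e+6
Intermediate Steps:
x = -691
F(M) = 2*M/(-68 + M) (F(M) = (M + M)/(M - 68) = (2*M)/(-68 + M) = 2*M/(-68 + M))
(1244 + x)*(-5003 + F(71)) = (1244 - 691)*(-5003 + 2*71/(-68 + 71)) = 553*(-5003 + 2*71/3) = 553*(-5003 + 2*71*(⅓)) = 553*(-5003 + 142/3) = 553*(-14867/3) = -8221451/3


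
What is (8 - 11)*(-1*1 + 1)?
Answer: 0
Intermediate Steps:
(8 - 11)*(-1*1 + 1) = -3*(-1 + 1) = -3*0 = 0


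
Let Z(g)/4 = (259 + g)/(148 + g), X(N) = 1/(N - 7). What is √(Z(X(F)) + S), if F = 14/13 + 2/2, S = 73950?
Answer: √735236826402/3153 ≈ 271.95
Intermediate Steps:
F = 27/13 (F = 14*(1/13) + 2*(½) = 14/13 + 1 = 27/13 ≈ 2.0769)
X(N) = 1/(-7 + N)
Z(g) = 4*(259 + g)/(148 + g) (Z(g) = 4*((259 + g)/(148 + g)) = 4*(259 + g)/(148 + g))
√(Z(X(F)) + S) = √(4*(259 + 1/(-7 + 27/13))/(148 + 1/(-7 + 27/13)) + 73950) = √(4*(259 + 1/(-64/13))/(148 + 1/(-64/13)) + 73950) = √(4*(259 - 13/64)/(148 - 13/64) + 73950) = √(4*(16563/64)/(9459/64) + 73950) = √(4*(64/9459)*(16563/64) + 73950) = √(22084/3153 + 73950) = √(233186434/3153) = √735236826402/3153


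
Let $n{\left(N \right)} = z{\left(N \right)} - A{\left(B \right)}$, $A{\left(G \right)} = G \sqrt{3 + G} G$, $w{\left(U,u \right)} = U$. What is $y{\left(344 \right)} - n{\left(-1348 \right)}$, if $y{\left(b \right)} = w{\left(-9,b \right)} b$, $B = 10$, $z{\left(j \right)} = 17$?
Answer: $-3113 + 100 \sqrt{13} \approx -2752.4$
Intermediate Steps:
$A{\left(G \right)} = G^{2} \sqrt{3 + G}$
$y{\left(b \right)} = - 9 b$
$n{\left(N \right)} = 17 - 100 \sqrt{13}$ ($n{\left(N \right)} = 17 - 10^{2} \sqrt{3 + 10} = 17 - 100 \sqrt{13}$)
$y{\left(344 \right)} - n{\left(-1348 \right)} = \left(-9\right) 344 - \left(17 - 100 \sqrt{13}\right) = -3096 - \left(17 - 100 \sqrt{13}\right) = -3113 + 100 \sqrt{13}$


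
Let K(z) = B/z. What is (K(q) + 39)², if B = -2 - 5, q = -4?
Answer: 26569/16 ≈ 1660.6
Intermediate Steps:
B = -7
K(z) = -7/z
(K(q) + 39)² = (-7/(-4) + 39)² = (-7*(-¼) + 39)² = (7/4 + 39)² = (163/4)² = 26569/16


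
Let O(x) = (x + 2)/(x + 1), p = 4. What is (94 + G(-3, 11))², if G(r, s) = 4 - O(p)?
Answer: 234256/25 ≈ 9370.2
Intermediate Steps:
O(x) = (2 + x)/(1 + x)
G(r, s) = 14/5 (G(r, s) = 4 - (2 + 4)/(1 + 4) = 4 - 6/5 = 14/5)
(94 + G(-3, 11))² = (94 + 14/5)² = (484/5)² = 234256/25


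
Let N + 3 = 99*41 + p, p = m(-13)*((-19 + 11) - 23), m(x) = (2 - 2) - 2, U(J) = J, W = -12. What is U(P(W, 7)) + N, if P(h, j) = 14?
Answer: 4132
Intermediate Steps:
m(x) = -2 (m(x) = 0 - 2 = -2)
p = 62 (p = -2*((-19 + 11) - 23) = -2*(-8 - 23) = -2*(-31) = 62)
N = 4118 (N = -3 + (99*41 + 62) = -3 + (4059 + 62) = -3 + 4121 = 4118)
U(P(W, 7)) + N = 14 + 4118 = 4132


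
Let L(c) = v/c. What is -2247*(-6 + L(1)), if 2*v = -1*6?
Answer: 20223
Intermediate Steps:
v = -3 (v = (-1*6)/2 = (1/2)*(-6) = -3)
L(c) = -3/c
-2247*(-6 + L(1)) = -2247*(-6 - 3/1) = -2247*(-6 - 3*1) = -2247*(-6 - 3) = -2247*(-9) = 20223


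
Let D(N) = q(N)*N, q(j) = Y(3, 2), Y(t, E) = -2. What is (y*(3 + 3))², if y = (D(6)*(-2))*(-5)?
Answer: 518400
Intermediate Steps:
q(j) = -2
D(N) = -2*N
y = -120 (y = (-2*6*(-2))*(-5) = -12*(-2)*(-5) = 24*(-5) = -120)
(y*(3 + 3))² = (-120*(3 + 3))² = (-120*6)² = (-720)² = 518400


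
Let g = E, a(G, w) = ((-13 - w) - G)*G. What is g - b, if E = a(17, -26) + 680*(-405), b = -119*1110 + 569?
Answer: -143947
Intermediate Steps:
a(G, w) = G*(-13 - G - w) (a(G, w) = (-13 - G - w)*G = G*(-13 - G - w))
b = -131521 (b = -132090 + 569 = -131521)
E = -275468 (E = -1*17*(13 + 17 - 26) + 680*(-405) = -1*17*4 - 275400 = -68 - 275400 = -275468)
g = -275468
g - b = -275468 - 1*(-131521) = -275468 + 131521 = -143947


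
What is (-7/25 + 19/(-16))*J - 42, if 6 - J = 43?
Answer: 4919/400 ≈ 12.298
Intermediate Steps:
J = -37 (J = 6 - 1*43 = 6 - 43 = -37)
(-7/25 + 19/(-16))*J - 42 = (-7/25 + 19/(-16))*(-37) - 42 = (-7*1/25 + 19*(-1/16))*(-37) - 42 = (-7/25 - 19/16)*(-37) - 42 = -587/400*(-37) - 42 = 21719/400 - 42 = 4919/400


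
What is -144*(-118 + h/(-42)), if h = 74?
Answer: 120720/7 ≈ 17246.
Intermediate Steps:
-144*(-118 + h/(-42)) = -144*(-118 + 74/(-42)) = -144*(-118 + 74*(-1/42)) = -144*(-118 - 37/21) = -144*(-2515/21) = 120720/7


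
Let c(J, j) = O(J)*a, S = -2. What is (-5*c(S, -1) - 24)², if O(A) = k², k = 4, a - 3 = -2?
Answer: 10816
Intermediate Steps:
a = 1 (a = 3 - 2 = 1)
O(A) = 16 (O(A) = 4² = 16)
c(J, j) = 16 (c(J, j) = 16*1 = 16)
(-5*c(S, -1) - 24)² = (-5*16 - 24)² = (-80 - 24)² = (-104)² = 10816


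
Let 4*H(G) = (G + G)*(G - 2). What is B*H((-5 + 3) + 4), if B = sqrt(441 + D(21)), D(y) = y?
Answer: 0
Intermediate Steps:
H(G) = G*(-2 + G)/2 (H(G) = ((G + G)*(G - 2))/4 = ((2*G)*(-2 + G))/4 = (2*G*(-2 + G))/4 = G*(-2 + G)/2)
B = sqrt(462) (B = sqrt(441 + 21) = sqrt(462) ≈ 21.494)
B*H((-5 + 3) + 4) = sqrt(462)*(((-5 + 3) + 4)*(-2 + ((-5 + 3) + 4))/2) = sqrt(462)*((-2 + 4)*(-2 + (-2 + 4))/2) = sqrt(462)*((1/2)*2*(-2 + 2)) = sqrt(462)*((1/2)*2*0) = sqrt(462)*0 = 0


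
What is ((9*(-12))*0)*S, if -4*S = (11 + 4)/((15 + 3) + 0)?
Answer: 0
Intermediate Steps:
S = -5/24 (S = -(11 + 4)/(4*((15 + 3) + 0)) = -15/(4*(18 + 0)) = -15/(4*18) = -¼*⅚ = -5/24 ≈ -0.20833)
((9*(-12))*0)*S = ((9*(-12))*0)*(-5/24) = -108*0*(-5/24) = 0*(-5/24) = 0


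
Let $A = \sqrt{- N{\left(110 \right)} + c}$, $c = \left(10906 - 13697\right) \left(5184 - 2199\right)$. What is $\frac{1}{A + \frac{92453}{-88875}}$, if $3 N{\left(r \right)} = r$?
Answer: $- \frac{8216760375}{65805980924197834} - \frac{2632921875 i \sqrt{74980545}}{65805980924197834} \approx -1.2486 \cdot 10^{-7} - 0.00034646 i$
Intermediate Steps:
$N{\left(r \right)} = \frac{r}{3}$
$c = -8331135$ ($c = \left(-2791\right) 2985 = -8331135$)
$A = \frac{i \sqrt{74980545}}{3}$ ($A = \sqrt{- \frac{110}{3} - 8331135} = \sqrt{- \frac{24993515}{3}} = \frac{i \sqrt{74980545}}{3} \approx 2886.4 i$)
$\frac{1}{A + \frac{92453}{-88875}} = \frac{1}{\frac{i \sqrt{74980545}}{3} + \frac{92453}{-88875}} = \frac{1}{\frac{i \sqrt{74980545}}{3} + 92453 \left(- \frac{1}{88875}\right)} = \frac{1}{\frac{i \sqrt{74980545}}{3} - \frac{92453}{88875}} = \frac{1}{- \frac{92453}{88875} + \frac{i \sqrt{74980545}}{3}}$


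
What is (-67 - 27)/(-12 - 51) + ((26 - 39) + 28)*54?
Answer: 51124/63 ≈ 811.49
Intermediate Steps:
(-67 - 27)/(-12 - 51) + ((26 - 39) + 28)*54 = -94/(-63) + (-13 + 28)*54 = -94*(-1/63) + 15*54 = 94/63 + 810 = 51124/63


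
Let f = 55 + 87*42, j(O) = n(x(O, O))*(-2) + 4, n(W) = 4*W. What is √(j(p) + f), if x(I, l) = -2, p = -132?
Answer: √3729 ≈ 61.066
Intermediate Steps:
j(O) = 20 (j(O) = (4*(-2))*(-2) + 4 = -8*(-2) + 4 = 16 + 4 = 20)
f = 3709 (f = 55 + 3654 = 3709)
√(j(p) + f) = √(20 + 3709) = √3729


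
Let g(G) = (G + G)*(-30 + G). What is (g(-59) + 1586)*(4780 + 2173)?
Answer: 84047864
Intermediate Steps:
g(G) = 2*G*(-30 + G) (g(G) = (2*G)*(-30 + G) = 2*G*(-30 + G))
(g(-59) + 1586)*(4780 + 2173) = (2*(-59)*(-30 - 59) + 1586)*(4780 + 2173) = (2*(-59)*(-89) + 1586)*6953 = (10502 + 1586)*6953 = 12088*6953 = 84047864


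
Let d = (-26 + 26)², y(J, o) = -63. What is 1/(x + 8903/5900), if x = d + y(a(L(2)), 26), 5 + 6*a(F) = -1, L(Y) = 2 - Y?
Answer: -5900/362797 ≈ -0.016263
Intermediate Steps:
a(F) = -1 (a(F) = -⅚ + (⅙)*(-1) = -⅚ - ⅙ = -1)
d = 0 (d = 0² = 0)
x = -63 (x = 0 - 63 = -63)
1/(x + 8903/5900) = 1/(-63 + 8903/5900) = 1/(-362797/5900) = -5900/362797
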